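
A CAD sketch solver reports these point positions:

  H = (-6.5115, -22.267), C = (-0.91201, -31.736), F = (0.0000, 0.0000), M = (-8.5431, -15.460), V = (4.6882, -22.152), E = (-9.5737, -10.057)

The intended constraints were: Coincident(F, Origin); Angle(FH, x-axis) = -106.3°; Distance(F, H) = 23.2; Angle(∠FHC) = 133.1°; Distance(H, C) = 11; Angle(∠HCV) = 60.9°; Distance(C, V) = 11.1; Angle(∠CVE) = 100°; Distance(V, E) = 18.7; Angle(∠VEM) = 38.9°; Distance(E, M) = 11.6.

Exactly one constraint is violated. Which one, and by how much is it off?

Distance(E, M) = 11.6 — off by 6.10.

F = (0.00, 0.00) ✓; FH at -106.3° ✓; |FH| = 23.20 ✓; ∠FHC = 133.1° ✓; |HC| = 11.00 ✓; ∠HCV = 60.90° ✓; |CV| = 11.10 ✓; ∠CVE = 100.0° ✓; |VE| = 18.70 ✓; ∠VEM = 38.90° ✓; |EM| = 5.500 ✗.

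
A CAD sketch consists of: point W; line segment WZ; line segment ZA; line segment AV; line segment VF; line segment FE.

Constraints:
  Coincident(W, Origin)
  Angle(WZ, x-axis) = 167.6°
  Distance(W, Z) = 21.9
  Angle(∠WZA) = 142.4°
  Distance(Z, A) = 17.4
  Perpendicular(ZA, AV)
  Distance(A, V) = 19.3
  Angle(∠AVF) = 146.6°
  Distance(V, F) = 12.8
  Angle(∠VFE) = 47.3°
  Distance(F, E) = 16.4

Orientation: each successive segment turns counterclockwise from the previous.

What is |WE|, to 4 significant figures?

23.78

W is at the origin; WZ runs at 167.6° with length 21.9, so Z = (-21.39, 4.703). ∠WZA = 142.4° gives ZA at -154.8° from the x-axis; with |ZA| = 17.4, A = (-37.13, -2.706). ZA ⟂ AV, so AV runs at -64.80°; with |AV| = 19.3, V = (-28.92, -20.17). ∠AVF = 146.6° gives VF at -31.40° from the x-axis; with |VF| = 12.8, F = (-17.99, -26.84). ∠VFE = 47.3° gives FE at 101.3° from the x-axis; with |FE| = 16.4, E = (-21.20, -10.76). Then |WE| = |E − W| = 23.78.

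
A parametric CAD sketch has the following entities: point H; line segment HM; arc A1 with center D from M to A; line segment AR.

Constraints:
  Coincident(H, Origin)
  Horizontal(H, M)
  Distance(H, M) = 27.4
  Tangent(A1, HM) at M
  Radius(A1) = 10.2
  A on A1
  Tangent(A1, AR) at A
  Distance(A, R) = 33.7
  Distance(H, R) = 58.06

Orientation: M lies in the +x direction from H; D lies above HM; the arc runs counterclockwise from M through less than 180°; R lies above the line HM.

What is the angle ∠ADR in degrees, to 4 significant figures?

73.16°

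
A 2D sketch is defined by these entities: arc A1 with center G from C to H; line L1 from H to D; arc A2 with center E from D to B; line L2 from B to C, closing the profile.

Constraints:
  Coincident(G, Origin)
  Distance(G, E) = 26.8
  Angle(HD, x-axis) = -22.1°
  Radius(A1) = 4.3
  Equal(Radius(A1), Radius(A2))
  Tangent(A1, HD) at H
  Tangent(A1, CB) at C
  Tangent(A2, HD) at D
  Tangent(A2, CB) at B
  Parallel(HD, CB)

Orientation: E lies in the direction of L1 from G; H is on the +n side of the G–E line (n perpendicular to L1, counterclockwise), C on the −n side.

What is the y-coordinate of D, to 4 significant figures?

-6.099

The slot axis is L1's direction at -22.1°, so u = (cos -22.1°, sin -22.1°) = (0.9265, -0.3762) and n = (−sin -22.1°, cos -22.1°) = (0.3762, 0.9265). G is at the origin and E lies 26.8 along u from G, so E = 26.8·u = (24.83, -10.08). Tangency of A1 to both parallel lines with radius 4.3 puts H and C at G ± 4.3·n: H = (1.618, 3.984), C = (-1.618, -3.984). Equal radii place D and B the same way about E: D = E + 4.3·n = (26.45, -6.099), B = E − 4.3·n = (23.21, -14.07). So D.y = -6.099.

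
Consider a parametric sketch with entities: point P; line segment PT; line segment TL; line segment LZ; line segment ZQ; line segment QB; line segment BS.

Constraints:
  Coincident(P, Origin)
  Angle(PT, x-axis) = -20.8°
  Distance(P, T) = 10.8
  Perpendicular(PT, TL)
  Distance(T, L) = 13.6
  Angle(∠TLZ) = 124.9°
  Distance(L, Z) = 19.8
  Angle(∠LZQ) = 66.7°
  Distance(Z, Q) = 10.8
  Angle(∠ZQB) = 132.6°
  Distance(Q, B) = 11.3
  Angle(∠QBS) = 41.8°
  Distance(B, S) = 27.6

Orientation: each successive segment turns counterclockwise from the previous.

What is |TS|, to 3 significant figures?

33.8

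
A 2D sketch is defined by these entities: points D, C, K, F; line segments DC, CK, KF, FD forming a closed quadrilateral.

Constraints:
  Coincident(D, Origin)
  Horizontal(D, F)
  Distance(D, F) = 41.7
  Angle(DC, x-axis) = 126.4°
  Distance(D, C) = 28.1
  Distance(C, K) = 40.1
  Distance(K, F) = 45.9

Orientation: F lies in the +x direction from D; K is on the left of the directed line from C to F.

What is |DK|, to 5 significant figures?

44.566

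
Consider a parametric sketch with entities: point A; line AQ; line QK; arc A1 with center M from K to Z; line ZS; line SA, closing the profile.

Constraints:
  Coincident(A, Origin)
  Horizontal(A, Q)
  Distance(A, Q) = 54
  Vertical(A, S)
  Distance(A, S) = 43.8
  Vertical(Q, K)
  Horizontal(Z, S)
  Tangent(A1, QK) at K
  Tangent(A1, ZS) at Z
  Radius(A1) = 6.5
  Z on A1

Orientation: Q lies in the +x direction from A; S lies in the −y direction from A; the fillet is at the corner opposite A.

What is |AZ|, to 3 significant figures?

64.6

The virtual corner opposite A is at (54.0, -43.8). Tangency of A1 to QK means the radius MK is perpendicular to QK and the tangent condition forces MZ to be normal to ZS, with radius 6.5, so the center M sits 6.5 in from both sides at M = (47.5, -37.3). That places the tangent points at K = (54.0, -37.3) on QK and Z = (47.5, -43.8) on ZS. Then |AZ| = |Z − A| = 64.6.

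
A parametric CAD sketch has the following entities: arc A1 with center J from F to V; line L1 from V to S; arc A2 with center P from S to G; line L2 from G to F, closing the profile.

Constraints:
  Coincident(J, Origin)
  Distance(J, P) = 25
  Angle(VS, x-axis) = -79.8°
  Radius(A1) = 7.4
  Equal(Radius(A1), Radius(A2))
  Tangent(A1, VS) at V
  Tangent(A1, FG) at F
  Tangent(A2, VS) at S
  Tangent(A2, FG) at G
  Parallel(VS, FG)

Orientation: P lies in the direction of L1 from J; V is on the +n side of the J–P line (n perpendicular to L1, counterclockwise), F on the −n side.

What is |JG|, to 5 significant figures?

26.072

Tangency of A1 to both parallel lines with radius 7.4 puts V and F at J ± 7.4·n: V = (7.2830, 1.3104), F = (-7.2830, -1.3104). Equal radii place S and G the same way about P: S = P + 7.4·n = (11.710, -23.294), G = P − 7.4·n = (-2.8559, -25.915). Then |JG| = |G − J| = 26.072.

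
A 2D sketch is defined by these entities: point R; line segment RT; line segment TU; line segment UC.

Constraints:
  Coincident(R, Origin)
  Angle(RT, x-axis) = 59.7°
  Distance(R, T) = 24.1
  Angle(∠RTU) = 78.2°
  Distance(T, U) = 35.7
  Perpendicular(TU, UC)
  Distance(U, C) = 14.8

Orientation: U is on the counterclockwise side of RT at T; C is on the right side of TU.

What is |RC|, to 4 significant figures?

49.20

R is at the origin; RT runs at 59.7° with length 24.1, so T = 24.1·(cos 59.7°, sin 59.7°) = (12.16, 20.81). ∠RTU = 78.2°, so TU runs at 59.7° + (180° − 78.2°) = 161.5° from the x-axis; with |TU| = 35.7, U = T + 35.7·(cos 161.5°, sin 161.5°) = (-21.70, 32.14). The perpendicularity gives UC at right angles to TU; with |UC| = 14.8 on the right of TU, C = U + 14.8·(0.3173, 0.9483) = (-17.00, 46.17). Then |RC| = |C − R| = 49.20.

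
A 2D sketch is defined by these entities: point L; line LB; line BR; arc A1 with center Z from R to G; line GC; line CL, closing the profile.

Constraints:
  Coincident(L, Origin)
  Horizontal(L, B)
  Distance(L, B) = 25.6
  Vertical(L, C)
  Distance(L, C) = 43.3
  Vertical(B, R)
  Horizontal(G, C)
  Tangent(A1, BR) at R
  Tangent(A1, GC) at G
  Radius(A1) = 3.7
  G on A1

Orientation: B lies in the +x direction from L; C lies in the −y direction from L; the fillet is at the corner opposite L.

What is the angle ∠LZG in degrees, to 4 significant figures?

151.1°

L is at the origin; L and B share the same y with |LB| = 25.6 and B on the +x side, so B = (25.60, 0.000). LC is vertical with |LC| = 43.3 and C on the −y side, so C = (0.000, -43.30). The virtual corner opposite L is at (25.60, -43.30). The tangent condition forces ZR to be normal to BR and tangency of A1 to GC means the radius ZG is perpendicular to GC, with radius 3.7, so the center Z sits 3.7 in from both sides at Z = (21.90, -39.60). That places the tangent points at R = (25.60, -39.60) on BR and G = (21.90, -43.30) on GC. Then cos ∠LZG = ZL·ZG / (|ZL||ZG|), giving 151.1°.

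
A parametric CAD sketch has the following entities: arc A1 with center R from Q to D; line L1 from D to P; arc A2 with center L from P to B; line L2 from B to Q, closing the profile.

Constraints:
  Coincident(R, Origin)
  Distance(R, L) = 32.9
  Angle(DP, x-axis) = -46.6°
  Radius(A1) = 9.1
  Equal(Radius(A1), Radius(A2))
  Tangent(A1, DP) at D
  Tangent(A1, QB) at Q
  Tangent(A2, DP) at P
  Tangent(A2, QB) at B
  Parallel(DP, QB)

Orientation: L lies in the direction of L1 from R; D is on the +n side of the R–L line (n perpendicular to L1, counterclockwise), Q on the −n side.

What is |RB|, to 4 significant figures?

34.14

Tangency of A1 to both parallel lines with radius 9.1 puts D and Q at R ± 9.1·n: D = (6.612, 6.252), Q = (-6.612, -6.252). Equal radii place P and B the same way about L: P = L + 9.1·n = (29.22, -17.65), B = L − 9.1·n = (15.99, -30.16). Then |RB| = |B − R| = 34.14.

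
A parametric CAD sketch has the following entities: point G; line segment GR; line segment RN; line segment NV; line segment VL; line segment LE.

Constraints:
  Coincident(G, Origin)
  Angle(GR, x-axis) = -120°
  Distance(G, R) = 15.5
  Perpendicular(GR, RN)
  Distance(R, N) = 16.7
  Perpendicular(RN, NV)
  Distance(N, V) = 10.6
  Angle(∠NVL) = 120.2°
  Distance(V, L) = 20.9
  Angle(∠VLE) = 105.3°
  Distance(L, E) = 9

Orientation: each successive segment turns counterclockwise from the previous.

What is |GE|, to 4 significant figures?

7.814

∠NVL = 120.2° gives VL at 119.8° from the x-axis; with |VL| = 20.9, L = (1.626, 5.543). ∠VLE = 105.3° gives LE at -165.5° from the x-axis; with |LE| = 9.0, E = (-7.087, 3.289). Then |GE| = |E − G| = 7.814.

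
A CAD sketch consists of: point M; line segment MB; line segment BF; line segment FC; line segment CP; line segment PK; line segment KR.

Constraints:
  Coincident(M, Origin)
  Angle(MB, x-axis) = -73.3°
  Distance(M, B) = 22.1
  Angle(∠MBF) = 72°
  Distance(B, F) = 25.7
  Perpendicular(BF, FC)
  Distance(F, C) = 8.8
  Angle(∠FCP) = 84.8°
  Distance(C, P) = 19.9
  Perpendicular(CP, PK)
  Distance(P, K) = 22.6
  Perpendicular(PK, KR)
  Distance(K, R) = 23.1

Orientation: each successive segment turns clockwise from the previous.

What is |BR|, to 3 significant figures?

33.7

M is at the origin; MB runs at -73.3° with length 22.1, so B = (6.35, -21.2). ∠MBF = 72.0° gives BF at 179° from the x-axis; with |BF| = 25.7, F = (-19.3, -20.6). BF ⟂ FC, so FC runs at 88.7°; with |FC| = 8.8, C = (-19.1, -11.8). ∠FCP = 84.8° gives CP at -6.50° from the x-axis; with |CP| = 19.9, P = (0.629, -14.0). CP is perpendicular to PK, so PK runs at -96.5°; with |PK| = 22.6, K = (-1.93, -36.5). PK is perpendicular to KR, so KR runs at 174°; with |KR| = 23.1, R = (-24.9, -33.9). Then |BR| = |R − B| = 33.7.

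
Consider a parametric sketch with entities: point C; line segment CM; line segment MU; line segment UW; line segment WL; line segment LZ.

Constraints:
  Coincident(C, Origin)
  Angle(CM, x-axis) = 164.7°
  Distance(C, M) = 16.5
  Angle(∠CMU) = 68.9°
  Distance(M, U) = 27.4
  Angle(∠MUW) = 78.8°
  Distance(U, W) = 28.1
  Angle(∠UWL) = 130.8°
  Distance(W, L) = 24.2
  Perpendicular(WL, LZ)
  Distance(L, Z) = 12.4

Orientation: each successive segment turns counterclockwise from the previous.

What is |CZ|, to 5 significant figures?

17.398

∠UWL = 130.8° gives WL at 66.200° from the x-axis; with |WL| = 24.2, L = (23.492, 7.4518). WL is perpendicular to LZ, so LZ runs at 156.20°; with |LZ| = 12.4, Z = (12.146, 12.456). Then |CZ| = |Z − C| = 17.398.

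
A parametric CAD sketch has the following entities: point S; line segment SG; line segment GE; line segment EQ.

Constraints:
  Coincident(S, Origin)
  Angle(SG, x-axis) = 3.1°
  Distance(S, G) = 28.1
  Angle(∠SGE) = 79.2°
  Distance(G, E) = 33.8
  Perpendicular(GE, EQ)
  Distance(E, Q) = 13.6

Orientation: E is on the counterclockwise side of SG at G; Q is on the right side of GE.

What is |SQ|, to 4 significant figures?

50.12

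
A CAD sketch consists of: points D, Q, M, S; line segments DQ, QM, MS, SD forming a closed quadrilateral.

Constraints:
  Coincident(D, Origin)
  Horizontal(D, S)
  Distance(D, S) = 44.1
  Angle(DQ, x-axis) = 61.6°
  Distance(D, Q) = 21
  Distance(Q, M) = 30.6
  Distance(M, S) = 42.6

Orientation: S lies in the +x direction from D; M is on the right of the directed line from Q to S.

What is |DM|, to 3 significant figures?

11.7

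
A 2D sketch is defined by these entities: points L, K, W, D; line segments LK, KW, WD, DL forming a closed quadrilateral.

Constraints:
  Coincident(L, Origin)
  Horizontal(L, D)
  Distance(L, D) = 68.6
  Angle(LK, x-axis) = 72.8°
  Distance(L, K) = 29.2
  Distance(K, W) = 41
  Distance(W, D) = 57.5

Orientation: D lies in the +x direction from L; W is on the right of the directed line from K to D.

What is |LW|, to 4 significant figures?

18.02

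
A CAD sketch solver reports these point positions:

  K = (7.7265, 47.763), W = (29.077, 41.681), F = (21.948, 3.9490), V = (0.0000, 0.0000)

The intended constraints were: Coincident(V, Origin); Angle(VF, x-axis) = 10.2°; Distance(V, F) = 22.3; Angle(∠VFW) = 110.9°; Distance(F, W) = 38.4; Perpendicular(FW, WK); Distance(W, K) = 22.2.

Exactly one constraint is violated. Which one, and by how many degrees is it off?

Perpendicular(FW, WK) — off by 5.20°.

V = (0.00, 0.00) ✓; VF at 10.20° ✓; |VF| = 22.30 ✓; ∠VFW = 110.9° ✓; |FW| = 38.40 ✓; ∠(FW, WK) = 84.80° ✗; |WK| = 22.20 ✓.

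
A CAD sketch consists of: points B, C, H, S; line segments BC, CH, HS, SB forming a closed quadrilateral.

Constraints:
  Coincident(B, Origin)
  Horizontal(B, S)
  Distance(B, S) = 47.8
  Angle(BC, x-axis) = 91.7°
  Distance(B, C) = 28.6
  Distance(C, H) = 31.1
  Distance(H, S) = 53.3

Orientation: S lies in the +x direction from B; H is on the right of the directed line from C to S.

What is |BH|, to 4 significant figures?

5.871

Checks: B.y = 0.00, S.y = 0.00 ✓; |CH| = 31.10 ✓; |HS| = 53.30 ✓.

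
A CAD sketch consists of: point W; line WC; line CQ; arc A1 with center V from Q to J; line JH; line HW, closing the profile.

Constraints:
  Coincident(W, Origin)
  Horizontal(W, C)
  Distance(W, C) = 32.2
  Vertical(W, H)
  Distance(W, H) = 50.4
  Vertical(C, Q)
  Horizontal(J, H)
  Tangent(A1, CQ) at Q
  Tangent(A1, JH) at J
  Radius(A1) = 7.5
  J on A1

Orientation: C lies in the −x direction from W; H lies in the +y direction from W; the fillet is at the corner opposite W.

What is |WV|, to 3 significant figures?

49.5

W is at the origin; W and C share the same y with |WC| = 32.2 and C on the −x side, so C = (-32.2, 0.00). WH is vertical with |WH| = 50.4 and H on the +y side, so H = (0.00, 50.4). The virtual corner opposite W is at (-32.2, 50.4). Since A1 is tangent to CQ there, VQ ⟂ CQ and tangency of A1 to JH means the radius VJ is perpendicular to JH, with radius 7.5, so the center V sits 7.5 in from both sides at V = (-24.7, 42.9). Then |WV| = |V − W| = 49.5.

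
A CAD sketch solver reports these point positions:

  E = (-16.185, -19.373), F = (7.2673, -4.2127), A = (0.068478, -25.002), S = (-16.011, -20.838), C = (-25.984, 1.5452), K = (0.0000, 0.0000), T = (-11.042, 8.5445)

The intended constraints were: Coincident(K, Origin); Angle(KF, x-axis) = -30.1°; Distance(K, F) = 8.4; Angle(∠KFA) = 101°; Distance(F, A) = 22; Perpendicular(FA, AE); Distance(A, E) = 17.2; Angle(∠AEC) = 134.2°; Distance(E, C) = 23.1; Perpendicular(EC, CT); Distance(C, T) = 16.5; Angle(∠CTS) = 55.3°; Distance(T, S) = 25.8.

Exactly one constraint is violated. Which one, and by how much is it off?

Distance(T, S) = 25.8 — off by 4.00.

K = (0.00, 0.00) ✓; KF at -30.10° ✓; |KF| = 8.400 ✓; ∠KFA = 101.0° ✓; |FA| = 22.00 ✓; ∠(FA, AE) = 90.00° ✓; |AE| = 17.20 ✓; ∠AEC = 134.2° ✓; |EC| = 23.10 ✓; ∠(EC, CT) = 90.00° ✓; |CT| = 16.50 ✓; ∠CTS = 55.30° ✓; |TS| = 29.80 ✗.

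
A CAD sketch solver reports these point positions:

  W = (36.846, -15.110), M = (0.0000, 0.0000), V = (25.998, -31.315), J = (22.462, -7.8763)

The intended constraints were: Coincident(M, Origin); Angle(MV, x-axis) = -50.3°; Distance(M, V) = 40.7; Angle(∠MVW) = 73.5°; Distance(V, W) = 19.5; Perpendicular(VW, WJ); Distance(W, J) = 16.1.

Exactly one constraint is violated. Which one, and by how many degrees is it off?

Perpendicular(VW, WJ) — off by 7.10°.

M = (0.00, 0.00) ✓; MV at -50.30° ✓; |MV| = 40.70 ✓; ∠MVW = 73.50° ✓; |VW| = 19.50 ✓; ∠(VW, WJ) = 97.10° ✗; |WJ| = 16.10 ✓.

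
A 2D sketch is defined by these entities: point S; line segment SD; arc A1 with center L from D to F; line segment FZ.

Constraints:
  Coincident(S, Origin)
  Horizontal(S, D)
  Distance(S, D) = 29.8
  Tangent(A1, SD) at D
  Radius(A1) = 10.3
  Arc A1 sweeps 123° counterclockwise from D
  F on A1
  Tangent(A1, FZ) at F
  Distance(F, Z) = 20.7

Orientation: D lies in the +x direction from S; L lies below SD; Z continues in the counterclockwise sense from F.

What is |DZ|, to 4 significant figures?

33.37

S is at the origin; SD is horizontal with |SD| = 29.8 and D on the +x side, so D = (29.80, 0.000). A1 meets SD tangentially, so LD is at right angles to SD, so L = D + (0, -10.3) = (29.80, -10.30). On A1, D sits at bearing 90° from L; a 123° counterclockwise sweep puts F at bearing 213°, so F = L + 10.3·(cos 213°, sin 213°) = (21.16, -15.91). Tangency of A1 to FZ means the radius LF is perpendicular to FZ, so FZ runs along (−sin 213°, cos 213°); with |FZ| = 20.7, Z = (32.44, -33.27). Then |DZ| = |Z − D| = 33.37.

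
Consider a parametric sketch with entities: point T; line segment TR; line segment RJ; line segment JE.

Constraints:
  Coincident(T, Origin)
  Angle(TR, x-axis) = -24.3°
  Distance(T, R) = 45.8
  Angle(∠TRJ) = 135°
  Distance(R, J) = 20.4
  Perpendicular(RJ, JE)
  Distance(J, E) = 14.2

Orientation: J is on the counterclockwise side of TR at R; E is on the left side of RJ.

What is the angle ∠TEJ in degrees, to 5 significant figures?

109.01°

T is at the origin; TR runs at -24.3° with length 45.8, so R = 45.8·(cos -24.3°, sin -24.3°) = (41.742, -18.847). ∠TRJ = 135.0°, so RJ runs at -24.3° + (180° − 135.0°) = 20.700° from the x-axis; with |RJ| = 20.4, J = R + 20.4·(cos 20.700°, sin 20.700°) = (60.825, -11.636). RJ ⟂ JE; with |JE| = 14.2 on the left of RJ, E = J + 14.2·(-0.35347, 0.93544) = (55.806, 1.6468). Then cos ∠TEJ = ET·EJ / (|ET||EJ|), giving 109.01°.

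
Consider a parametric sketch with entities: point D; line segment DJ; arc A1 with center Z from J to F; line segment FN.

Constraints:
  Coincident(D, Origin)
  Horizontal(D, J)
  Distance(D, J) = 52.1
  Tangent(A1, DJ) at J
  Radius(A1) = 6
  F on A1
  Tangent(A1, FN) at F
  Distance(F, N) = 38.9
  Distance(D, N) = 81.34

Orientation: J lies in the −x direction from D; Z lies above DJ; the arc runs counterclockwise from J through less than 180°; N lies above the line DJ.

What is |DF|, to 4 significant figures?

48.22

Checks: |ZF| = 6.000 ✓; ∠(ZF, FN) = 90.00° ✓; |FN| = 38.90 ✓; |DN| = 81.34 ✓.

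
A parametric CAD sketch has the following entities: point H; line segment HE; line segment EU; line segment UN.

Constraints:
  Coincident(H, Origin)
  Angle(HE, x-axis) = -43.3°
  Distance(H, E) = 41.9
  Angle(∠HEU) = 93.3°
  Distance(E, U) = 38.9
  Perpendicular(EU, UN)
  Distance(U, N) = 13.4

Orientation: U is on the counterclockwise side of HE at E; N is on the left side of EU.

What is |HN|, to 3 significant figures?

50.1

H is at the origin; HE runs at -43.3° with length 41.9, so E = 41.9·(cos -43.3°, sin -43.3°) = (30.5, -28.7). ∠HEU = 93.3°, so EU runs at -43.3° + (180° − 93.3°) = 43.4° from the x-axis; with |EU| = 38.9, U = E + 38.9·(cos 43.4°, sin 43.4°) = (58.8, -2.01). The perpendicularity gives UN at right angles to EU; with |UN| = 13.4 on the left of EU, N = U + 13.4·(-0.687, 0.727) = (49.6, 7.73). Then |HN| = |N − H| = 50.1.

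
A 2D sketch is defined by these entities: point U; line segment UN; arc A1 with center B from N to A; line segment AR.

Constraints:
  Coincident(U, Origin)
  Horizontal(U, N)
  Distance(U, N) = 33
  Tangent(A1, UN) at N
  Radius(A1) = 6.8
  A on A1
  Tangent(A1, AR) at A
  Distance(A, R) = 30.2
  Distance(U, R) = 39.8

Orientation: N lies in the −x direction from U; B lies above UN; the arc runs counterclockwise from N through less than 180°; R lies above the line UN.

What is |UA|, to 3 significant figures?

26.9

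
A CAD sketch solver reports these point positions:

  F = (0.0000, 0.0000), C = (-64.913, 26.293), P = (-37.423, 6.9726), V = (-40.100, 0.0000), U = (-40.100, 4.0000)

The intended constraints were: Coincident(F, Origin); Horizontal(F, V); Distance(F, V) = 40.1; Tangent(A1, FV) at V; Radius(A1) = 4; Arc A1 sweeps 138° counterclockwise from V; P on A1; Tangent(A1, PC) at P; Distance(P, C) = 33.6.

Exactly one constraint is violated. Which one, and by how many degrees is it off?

Tangent(A1, PC) at P — off by 6.90°.

F = (0.00, 0.00) ✓; F.y = 0.00, V.y = 0.00 ✓; |FV| = 40.10 ✓; ∠(UV, VF) = 90.00° ✓; |UV| = 4.000 ✓; bearing(U→P) − bearing(U→V) = 138.0° ✓; |UP| = 4.000 ✓; ∠(UP, PC) = 83.10° ✗; |PC| = 33.60 ✓.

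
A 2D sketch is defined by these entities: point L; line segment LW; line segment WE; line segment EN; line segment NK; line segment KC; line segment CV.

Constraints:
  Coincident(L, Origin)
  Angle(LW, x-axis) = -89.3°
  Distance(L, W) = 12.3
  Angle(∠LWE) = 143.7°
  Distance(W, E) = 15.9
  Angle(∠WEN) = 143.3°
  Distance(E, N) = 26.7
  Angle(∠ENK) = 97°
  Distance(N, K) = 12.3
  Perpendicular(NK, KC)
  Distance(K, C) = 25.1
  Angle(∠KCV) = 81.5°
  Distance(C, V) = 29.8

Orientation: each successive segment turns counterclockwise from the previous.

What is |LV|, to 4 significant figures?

41.20

L is at the origin; LW runs at -89.3° with length 12.3, so W = (0.1503, -12.30). ∠LWE = 143.7° gives WE at -53.00° from the x-axis; with |WE| = 15.9, E = (9.719, -25.00). ∠WEN = 143.3° gives EN at -16.30° from the x-axis; with |EN| = 26.7, N = (35.35, -32.49). ∠ENK = 97.0° gives NK at 66.70° from the x-axis; with |NK| = 12.3, K = (40.21, -21.19). The perpendicularity gives KC at right angles to NK, so KC runs at 156.7°; with |KC| = 25.1, C = (17.16, -11.27). ∠KCV = 81.5° gives CV at -104.8° from the x-axis; with |CV| = 29.8, V = (9.546, -40.08). Then |LV| = |V − L| = 41.20.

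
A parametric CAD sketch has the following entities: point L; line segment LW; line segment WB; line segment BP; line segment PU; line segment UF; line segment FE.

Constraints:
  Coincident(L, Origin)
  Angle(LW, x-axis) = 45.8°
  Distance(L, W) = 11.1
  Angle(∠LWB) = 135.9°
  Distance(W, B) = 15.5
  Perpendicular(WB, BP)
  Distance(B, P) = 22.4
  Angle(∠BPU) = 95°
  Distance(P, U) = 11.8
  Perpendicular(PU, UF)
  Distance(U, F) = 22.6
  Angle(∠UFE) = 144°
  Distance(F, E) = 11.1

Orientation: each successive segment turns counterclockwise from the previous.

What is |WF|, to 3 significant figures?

2.00

L is at the origin; LW runs at 45.8° with length 11.1, so W = (7.74, 7.96). ∠LWB = 135.9° gives WB at 89.9° from the x-axis; with |WB| = 15.5, B = (7.77, 23.5). The perpendicularity gives BP at right angles to WB, so BP runs at 180°; with |BP| = 22.4, P = (-14.6, 23.5). ∠BPU = 95.0° gives PU at -95.1° from the x-axis; with |PU| = 11.8, U = (-15.7, 11.7). The perpendicularity gives UF at right angles to PU, so UF runs at -5.10°; with |UF| = 22.6, F = (6.83, 9.73). Then |WF| = |F − W| = 2.00.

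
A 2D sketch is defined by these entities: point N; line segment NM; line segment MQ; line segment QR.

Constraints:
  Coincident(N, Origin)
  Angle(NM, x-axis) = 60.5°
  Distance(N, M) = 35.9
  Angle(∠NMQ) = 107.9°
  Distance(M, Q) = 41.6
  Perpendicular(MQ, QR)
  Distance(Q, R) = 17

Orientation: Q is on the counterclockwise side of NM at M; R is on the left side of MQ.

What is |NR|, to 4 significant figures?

55.36

∠NMQ = 107.9°, so MQ runs at 60.5° + (180° − 107.9°) = 132.6° from the x-axis; with |MQ| = 41.6, Q = M + 41.6·(cos 132.6°, sin 132.6°) = (-10.48, 61.87). MQ is perpendicular to QR; with |QR| = 17.0 on the left of MQ, R = Q + 17.0·(-0.7361, -0.6769) = (-22.99, 50.36). Then |NR| = |R − N| = 55.36.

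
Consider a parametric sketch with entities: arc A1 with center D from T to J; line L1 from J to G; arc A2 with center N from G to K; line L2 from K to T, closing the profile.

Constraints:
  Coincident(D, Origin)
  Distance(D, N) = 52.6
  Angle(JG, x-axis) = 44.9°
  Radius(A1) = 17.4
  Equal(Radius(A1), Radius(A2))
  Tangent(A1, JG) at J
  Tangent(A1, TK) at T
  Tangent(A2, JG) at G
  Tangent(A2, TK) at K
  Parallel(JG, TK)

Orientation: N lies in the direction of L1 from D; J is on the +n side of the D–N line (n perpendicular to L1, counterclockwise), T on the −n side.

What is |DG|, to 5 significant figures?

55.403

The slot axis is L1's direction at 44.9°, so u = (cos 44.9°, sin 44.9°) = (0.70834, 0.70587) and n = (−sin 44.9°, cos 44.9°) = (-0.70587, 0.70834). D is at the origin and N lies 52.6 along u from D, so N = 52.6·u = (37.259, 37.129). Tangency of A1 to both parallel lines with radius 17.4 puts J and T at D ± 17.4·n: J = (-12.282, 12.325), T = (12.282, -12.325). Equal radii place G and K the same way about N: G = N + 17.4·n = (24.977, 49.454), K = N − 17.4·n = (49.541, 24.804). Then |DG| = |G − D| = 55.403.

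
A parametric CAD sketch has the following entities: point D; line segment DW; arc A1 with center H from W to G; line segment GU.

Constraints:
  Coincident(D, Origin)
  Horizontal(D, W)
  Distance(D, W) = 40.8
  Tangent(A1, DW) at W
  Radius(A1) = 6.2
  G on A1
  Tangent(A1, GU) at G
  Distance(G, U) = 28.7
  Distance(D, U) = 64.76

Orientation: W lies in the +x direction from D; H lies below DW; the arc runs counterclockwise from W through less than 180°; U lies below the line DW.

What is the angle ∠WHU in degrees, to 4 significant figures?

146.4°

Checks: |HG| = 6.200 ✓; ∠(HG, GU) = 90.00° ✓; |GU| = 28.70 ✓; |DU| = 64.76 ✓.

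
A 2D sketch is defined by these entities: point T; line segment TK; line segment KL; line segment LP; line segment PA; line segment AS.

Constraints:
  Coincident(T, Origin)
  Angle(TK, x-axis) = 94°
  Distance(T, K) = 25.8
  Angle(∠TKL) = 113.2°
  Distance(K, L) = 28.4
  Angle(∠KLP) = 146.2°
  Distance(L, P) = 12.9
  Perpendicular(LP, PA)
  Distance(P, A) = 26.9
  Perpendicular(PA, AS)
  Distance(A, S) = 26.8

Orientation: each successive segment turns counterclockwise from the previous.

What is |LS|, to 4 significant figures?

30.28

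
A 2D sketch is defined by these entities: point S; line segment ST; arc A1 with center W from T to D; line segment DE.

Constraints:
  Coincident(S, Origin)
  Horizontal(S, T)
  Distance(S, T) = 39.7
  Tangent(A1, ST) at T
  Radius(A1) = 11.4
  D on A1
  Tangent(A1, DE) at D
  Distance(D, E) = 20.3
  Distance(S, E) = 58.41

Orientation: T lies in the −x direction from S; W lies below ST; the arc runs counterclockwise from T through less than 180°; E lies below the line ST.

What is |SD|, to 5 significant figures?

52.619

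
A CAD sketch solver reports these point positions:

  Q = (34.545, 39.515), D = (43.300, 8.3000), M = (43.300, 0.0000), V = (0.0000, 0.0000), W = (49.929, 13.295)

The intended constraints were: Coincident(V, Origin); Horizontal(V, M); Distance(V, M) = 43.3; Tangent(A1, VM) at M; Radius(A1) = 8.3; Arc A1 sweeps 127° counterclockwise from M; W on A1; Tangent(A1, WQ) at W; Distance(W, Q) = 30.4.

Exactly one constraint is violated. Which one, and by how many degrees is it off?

Tangent(A1, WQ) at W — off by 6.60°.

V = (0.00, 0.00) ✓; V.y = 0.00, M.y = 0.00 ✓; |VM| = 43.30 ✓; ∠(DM, MV) = 90.00° ✓; |DM| = 8.300 ✓; bearing(D→W) − bearing(D→M) = 127.0° ✓; |DW| = 8.300 ✓; ∠(DW, WQ) = 96.60° ✗; |WQ| = 30.40 ✓.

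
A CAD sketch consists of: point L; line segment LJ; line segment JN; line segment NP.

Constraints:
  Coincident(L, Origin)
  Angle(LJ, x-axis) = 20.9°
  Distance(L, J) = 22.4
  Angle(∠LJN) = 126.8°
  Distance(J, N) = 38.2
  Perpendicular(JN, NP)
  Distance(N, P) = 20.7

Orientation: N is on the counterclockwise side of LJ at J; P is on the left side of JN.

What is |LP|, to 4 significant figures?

51.69

L is at the origin; LJ runs at 20.9° with length 22.4, so J = 22.4·(cos 20.9°, sin 20.9°) = (20.93, 7.991). ∠LJN = 126.8°, so JN runs at 20.9° + (180° − 126.8°) = 74.10° from the x-axis; with |JN| = 38.2, N = J + 38.2·(cos 74.10°, sin 74.10°) = (31.39, 44.73). JN is perpendicular to NP; with |NP| = 20.7 on the left of JN, P = N + 20.7·(-0.9617, 0.2740) = (11.48, 50.40). Then |LP| = |P − L| = 51.69.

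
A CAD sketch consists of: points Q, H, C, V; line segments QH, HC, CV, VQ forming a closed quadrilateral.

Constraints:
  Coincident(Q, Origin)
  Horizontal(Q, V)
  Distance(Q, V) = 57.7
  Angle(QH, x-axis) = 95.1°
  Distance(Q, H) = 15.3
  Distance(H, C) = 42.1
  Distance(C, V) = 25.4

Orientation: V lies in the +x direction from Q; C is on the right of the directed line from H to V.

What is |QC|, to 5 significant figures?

34.617

Checks: Q = (0.00, 0.00) ✓; |HC| = 42.10 ✓; |CV| = 25.40 ✓.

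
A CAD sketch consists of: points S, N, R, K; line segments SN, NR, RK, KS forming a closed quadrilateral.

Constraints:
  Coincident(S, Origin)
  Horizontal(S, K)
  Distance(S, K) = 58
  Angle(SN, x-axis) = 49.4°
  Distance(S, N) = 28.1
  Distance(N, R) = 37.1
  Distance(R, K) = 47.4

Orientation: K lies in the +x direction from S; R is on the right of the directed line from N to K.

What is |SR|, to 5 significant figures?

20.275

Checks: |NR| = 37.10 ✓; |RK| = 47.40 ✓.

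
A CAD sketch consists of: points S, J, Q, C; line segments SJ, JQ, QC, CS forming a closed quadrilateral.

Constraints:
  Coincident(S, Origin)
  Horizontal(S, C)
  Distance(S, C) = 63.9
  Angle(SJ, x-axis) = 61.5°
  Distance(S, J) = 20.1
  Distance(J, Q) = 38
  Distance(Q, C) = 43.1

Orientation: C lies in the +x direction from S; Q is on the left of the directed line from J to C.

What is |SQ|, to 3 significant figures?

56.2

S is at the origin; SC is horizontal with |SC| = 63.9 and C in +x, so C = (63.9, 0). SJ runs at 61.5° with |SJ| = 20.1, so J = (9.59, 17.7). Q is determined by |JQ| = 38.0 and |QC| = 43.1 together: it lies at the intersection of circle(J, 38.0) and circle(C, 43.1). With |JC| = 57.1, the foot of the radical line on JC is 24.9 from J and the perpendicular offset is √(38.0² − 24.9²) = 28.7. Taking the left-of-JC solution: Q = (42.2, 37.2).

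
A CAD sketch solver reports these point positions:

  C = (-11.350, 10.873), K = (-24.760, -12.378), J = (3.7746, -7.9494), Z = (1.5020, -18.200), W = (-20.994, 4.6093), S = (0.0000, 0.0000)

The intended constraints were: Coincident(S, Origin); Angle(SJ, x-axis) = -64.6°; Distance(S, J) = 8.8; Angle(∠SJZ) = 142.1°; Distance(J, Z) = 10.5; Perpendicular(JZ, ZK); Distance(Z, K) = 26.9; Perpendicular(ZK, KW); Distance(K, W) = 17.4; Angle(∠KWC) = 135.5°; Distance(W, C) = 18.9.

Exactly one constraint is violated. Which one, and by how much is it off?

Distance(W, C) = 18.9 — off by 7.40.

S = (0.00, 0.00) ✓; SJ at -64.60° ✓; |SJ| = 8.800 ✓; ∠SJZ = 142.1° ✓; |JZ| = 10.50 ✓; ∠(JZ, ZK) = 90.00° ✓; |ZK| = 26.90 ✓; ∠(ZK, KW) = 90.00° ✓; |KW| = 17.40 ✓; ∠KWC = 135.5° ✓; |WC| = 11.50 ✗.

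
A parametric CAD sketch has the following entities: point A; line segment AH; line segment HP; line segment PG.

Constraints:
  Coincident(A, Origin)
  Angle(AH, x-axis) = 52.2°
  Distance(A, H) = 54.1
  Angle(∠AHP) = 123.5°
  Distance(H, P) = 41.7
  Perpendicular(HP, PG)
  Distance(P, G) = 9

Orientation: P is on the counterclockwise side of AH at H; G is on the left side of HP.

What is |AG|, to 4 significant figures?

80.16

A is at the origin; AH runs at 52.2° with length 54.1, so H = 54.1·(cos 52.2°, sin 52.2°) = (33.16, 42.75). ∠AHP = 123.5°, so HP runs at 52.2° + (180° − 123.5°) = 108.7° from the x-axis; with |HP| = 41.7, P = H + 41.7·(cos 108.7°, sin 108.7°) = (19.79, 82.25). HP ⟂ PG; with |PG| = 9.0 on the left of HP, G = P + 9.0·(-0.9472, -0.3206) = (11.26, 79.36). Then |AG| = |G − A| = 80.16.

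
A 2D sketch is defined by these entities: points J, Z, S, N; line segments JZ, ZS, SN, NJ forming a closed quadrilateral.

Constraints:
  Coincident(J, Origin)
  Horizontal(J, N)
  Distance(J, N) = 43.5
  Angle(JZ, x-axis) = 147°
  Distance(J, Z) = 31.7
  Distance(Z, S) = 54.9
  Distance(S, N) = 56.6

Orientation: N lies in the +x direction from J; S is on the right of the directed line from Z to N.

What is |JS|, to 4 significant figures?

32.44

J is at the origin; J and N share the same y with |JN| = 43.5 and N in +x, so N = (43.5, 0). JZ runs at 147.0° with |JZ| = 31.7, so Z = (-26.59, 17.27). S is determined by |ZS| = 54.9 and |SN| = 56.6 together: it lies at the intersection of circle(Z, 54.9) and circle(N, 56.6). With |ZN| = 72.18, the foot of the radical line on ZN is 34.78 from Z and the perpendicular offset is √(54.9² − 34.78²) = 42.48. Taking the right-of-ZN solution: S = (-2.979, -32.30).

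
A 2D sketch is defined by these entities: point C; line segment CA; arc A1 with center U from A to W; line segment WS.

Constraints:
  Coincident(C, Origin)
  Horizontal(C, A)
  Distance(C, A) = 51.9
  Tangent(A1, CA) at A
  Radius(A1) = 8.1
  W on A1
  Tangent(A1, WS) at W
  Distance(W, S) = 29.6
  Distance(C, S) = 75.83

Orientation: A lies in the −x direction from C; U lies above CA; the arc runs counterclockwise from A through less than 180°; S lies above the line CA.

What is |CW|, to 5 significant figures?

48.311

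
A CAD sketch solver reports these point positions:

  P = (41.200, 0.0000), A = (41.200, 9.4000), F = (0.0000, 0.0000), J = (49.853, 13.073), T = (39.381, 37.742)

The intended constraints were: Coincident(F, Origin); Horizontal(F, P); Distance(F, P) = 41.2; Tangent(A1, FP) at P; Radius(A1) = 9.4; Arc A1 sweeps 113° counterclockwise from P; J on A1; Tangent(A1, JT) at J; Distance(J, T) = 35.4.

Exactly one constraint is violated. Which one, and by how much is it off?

Distance(J, T) = 35.4 — off by 8.60.

F = (0.00, 0.00) ✓; F.y = 0.00, P.y = 0.00 ✓; |FP| = 41.20 ✓; ∠(AP, PF) = 90.00° ✓; |AP| = 9.400 ✓; bearing(A→J) − bearing(A→P) = 113.0° ✓; |AJ| = 9.400 ✓; ∠(AJ, JT) = 90.00° ✓; |JT| = 26.80 ✗.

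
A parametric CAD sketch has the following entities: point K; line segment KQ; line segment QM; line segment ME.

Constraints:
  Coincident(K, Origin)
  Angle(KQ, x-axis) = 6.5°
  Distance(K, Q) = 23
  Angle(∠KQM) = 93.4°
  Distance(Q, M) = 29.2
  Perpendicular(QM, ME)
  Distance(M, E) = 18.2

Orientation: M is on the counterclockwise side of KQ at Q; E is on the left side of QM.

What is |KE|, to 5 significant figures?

30.932

∠KQM = 93.4°, so QM runs at 6.5° + (180° − 93.4°) = 93.100° from the x-axis; with |QM| = 29.2, M = Q + 29.2·(cos 93.100°, sin 93.100°) = (21.273, 31.761). The perpendicularity gives ME at right angles to QM; with |ME| = 18.2 on the left of QM, E = M + 18.2·(-0.99854, -0.054079) = (3.0997, 30.777). Then |KE| = |E − K| = 30.932.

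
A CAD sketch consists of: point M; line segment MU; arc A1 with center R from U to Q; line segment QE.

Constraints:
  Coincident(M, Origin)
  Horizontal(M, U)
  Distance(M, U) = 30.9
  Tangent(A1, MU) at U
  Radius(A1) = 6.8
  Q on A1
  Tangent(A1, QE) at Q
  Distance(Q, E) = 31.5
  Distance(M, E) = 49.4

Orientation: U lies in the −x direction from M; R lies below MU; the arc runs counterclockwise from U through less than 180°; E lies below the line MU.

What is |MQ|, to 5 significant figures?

38.439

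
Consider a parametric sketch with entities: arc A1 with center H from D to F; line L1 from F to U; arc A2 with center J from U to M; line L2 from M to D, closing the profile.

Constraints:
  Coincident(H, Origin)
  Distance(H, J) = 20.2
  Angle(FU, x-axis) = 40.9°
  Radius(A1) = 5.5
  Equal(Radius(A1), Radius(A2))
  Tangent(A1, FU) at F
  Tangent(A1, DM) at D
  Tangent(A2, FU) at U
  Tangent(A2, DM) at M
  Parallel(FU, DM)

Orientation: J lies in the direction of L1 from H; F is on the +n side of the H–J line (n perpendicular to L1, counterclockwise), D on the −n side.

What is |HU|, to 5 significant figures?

20.935

The slot axis is L1's direction at 40.9°, so u = (cos 40.9°, sin 40.9°) = (0.75585, 0.65474) and n = (−sin 40.9°, cos 40.9°) = (-0.65474, 0.75585). H is at the origin and J lies 20.2 along u from H, so J = 20.2·u = (15.268, 13.226). Tangency of A1 to both parallel lines with radius 5.5 puts F and D at H ± 5.5·n: F = (-3.6011, 4.1572), D = (3.6011, -4.1572). Equal radii place U and M the same way about J: U = J + 5.5·n = (11.667, 17.383), M = J − 5.5·n = (18.869, 9.0686). Then |HU| = |U − H| = 20.935.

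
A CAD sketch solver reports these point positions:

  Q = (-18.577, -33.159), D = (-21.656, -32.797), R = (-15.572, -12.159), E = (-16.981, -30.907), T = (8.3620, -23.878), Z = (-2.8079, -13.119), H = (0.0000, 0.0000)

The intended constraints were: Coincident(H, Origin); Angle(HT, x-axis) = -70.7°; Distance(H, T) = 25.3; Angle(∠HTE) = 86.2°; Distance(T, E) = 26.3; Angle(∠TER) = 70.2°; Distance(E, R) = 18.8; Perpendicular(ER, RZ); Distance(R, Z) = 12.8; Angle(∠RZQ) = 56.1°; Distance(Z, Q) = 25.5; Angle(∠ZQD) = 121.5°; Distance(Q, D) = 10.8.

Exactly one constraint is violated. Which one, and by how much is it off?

Distance(Q, D) = 10.8 — off by 7.70.

H = (0.00, 0.00) ✓; HT at -70.70° ✓; |HT| = 25.30 ✓; ∠HTE = 86.20° ✓; |TE| = 26.30 ✓; ∠TER = 70.20° ✓; |ER| = 18.80 ✓; ∠(ER, RZ) = 90.00° ✓; |RZ| = 12.80 ✓; ∠RZQ = 56.10° ✓; |ZQ| = 25.50 ✓; ∠ZQD = 121.5° ✓; |QD| = 3.100 ✗.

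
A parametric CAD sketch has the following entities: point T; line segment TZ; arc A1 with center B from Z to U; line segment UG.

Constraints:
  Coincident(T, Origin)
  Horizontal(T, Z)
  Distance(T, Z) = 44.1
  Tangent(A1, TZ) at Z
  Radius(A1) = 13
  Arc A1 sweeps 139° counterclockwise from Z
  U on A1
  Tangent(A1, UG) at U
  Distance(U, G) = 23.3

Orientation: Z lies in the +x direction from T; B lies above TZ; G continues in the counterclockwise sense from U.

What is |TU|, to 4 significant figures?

57.36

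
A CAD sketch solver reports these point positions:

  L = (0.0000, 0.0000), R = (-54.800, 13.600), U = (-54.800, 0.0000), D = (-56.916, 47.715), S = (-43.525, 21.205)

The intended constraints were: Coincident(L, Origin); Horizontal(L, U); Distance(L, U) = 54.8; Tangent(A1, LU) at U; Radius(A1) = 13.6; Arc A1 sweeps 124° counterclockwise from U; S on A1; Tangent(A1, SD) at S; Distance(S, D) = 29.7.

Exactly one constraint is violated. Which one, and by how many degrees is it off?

Tangent(A1, SD) at S — off by 7.20°.

L = (0.00, 0.00) ✓; L.y = 0.00, U.y = 0.00 ✓; |LU| = 54.80 ✓; ∠(RU, UL) = 90.00° ✓; |RU| = 13.60 ✓; bearing(R→S) − bearing(R→U) = 124.0° ✓; |RS| = 13.60 ✓; ∠(RS, SD) = 97.20° ✗; |SD| = 29.70 ✓.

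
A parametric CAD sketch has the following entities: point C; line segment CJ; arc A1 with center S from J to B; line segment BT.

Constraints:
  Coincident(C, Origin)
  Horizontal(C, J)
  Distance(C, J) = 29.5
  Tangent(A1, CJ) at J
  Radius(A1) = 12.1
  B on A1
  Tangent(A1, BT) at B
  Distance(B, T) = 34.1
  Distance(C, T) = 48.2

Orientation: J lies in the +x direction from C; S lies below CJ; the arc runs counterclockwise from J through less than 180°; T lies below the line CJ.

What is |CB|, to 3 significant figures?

20.9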